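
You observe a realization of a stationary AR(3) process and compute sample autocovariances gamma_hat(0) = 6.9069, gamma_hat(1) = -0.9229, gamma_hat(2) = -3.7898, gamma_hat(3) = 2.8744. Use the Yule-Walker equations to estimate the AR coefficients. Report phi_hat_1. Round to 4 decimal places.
\hat\phi_{1} = -0.0140

The Yule-Walker equations for an AR(p) process read, in matrix form,
  Gamma_p phi = r_p,   with   (Gamma_p)_{ij} = gamma(|i - j|),
                       (r_p)_i = gamma(i),   i,j = 1..p.
Substitute the sample gammas (Toeplitz matrix and right-hand side of size 3):
  Gamma_p = [[6.9069, -0.9229, -3.7898], [-0.9229, 6.9069, -0.9229], [-3.7898, -0.9229, 6.9069]]
  r_p     = [-0.9229, -3.7898, 2.8744]
Written out (R1..R3):
  (R1) 6.9069 phi_1 - 0.9229 phi_2 - 3.7898 phi_3 = -0.9229
  (R2) -0.9229 phi_1 + 6.9069 phi_2 - 0.9229 phi_3 = -3.7898
  (R3) -3.7898 phi_1 - 0.9229 phi_2 + 6.9069 phi_3 = 2.8744
Gaussian elimination:
  R2 <- R2 - (-0.9229/6.9069) R1 = R2 - (-0.13362) R1:  6.783582 phi_2 - 1.429293 phi_3 = -3.913118
  R3 <- R3 - (-3.7898/6.9069) R1 = R3 - (-0.548698) R1:  -1.429293 phi_2 + 4.827446 phi_3 = 2.368007
  R3 <- R3 - (-1.429293/6.783582) R2 = R3 - (-0.210699) R2:  4.526295 phi_3 = 1.543517
Back-substitution:
  phi_hat_3 = 1.543517 / 4.526295 = 0.341011
  phi_hat_2 = (-3.913118 - (-1.429293)(0.341011)) / 6.783582 = -0.505001
  phi_hat_1 = (-0.9229 - (-0.9229)(-0.505001) - (-3.7898)(0.341011)) / 6.9069 = -0.013986
So phi_hat = [-0.0140, -0.5050, 0.3410].
Therefore phi_hat_1 = -0.0140.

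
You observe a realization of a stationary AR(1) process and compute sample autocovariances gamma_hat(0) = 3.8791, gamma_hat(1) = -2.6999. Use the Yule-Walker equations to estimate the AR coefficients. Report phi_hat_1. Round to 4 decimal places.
\hat\phi_{1} = -0.6960

The Yule-Walker equations for an AR(p) process read, in matrix form,
  Gamma_p phi = r_p,   with   (Gamma_p)_{ij} = gamma(|i - j|),
                       (r_p)_i = gamma(i),   i,j = 1..p.
Substitute the sample gammas (Toeplitz matrix and right-hand side of size 1):
  Gamma_p = [[3.8791]]
  r_p     = [-2.6999]
With p = 1 this is the single equation gamma(0) phi_1 = gamma(1):
  phi_hat_1 = gamma(1) / gamma(0) = -2.6999 / 3.8791 = -0.6960.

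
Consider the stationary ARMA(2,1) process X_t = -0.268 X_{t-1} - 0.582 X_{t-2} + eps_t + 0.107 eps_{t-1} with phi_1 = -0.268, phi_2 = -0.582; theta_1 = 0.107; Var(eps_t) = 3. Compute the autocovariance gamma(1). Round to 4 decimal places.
\gamma(1) = -0.5687

Multiply the model equation by X_{t-k} and take expectations. With theta_0 = psi_0 = 1 and psi_j the MA(infinity) weights, this gives
  gamma(k) - sum_i phi_i gamma(k-i) = c_k,
  c_k = sigma^2 * sum_{j=k..q} theta_j psi_{j-k}   (c_k = 0 for k > q),
using gamma(-m) = gamma(m).
psi-weights needed (psi_j = theta_j + sum_i phi_i psi_{j-i}):
  psi_1 = theta_1 + phi_1 = 0.107 + (-0.268) = -0.161
Right-hand sides:
  c_0 = sigma^2 (1 + theta_1 psi_1) = 3 * (1 + (0.107)(-0.161)) = 3 * 0.982773 = 2.948319
  c_1 = sigma^2 theta_1 = 3 * (0.107) = 0.321
  c_2 = 0
Equations for k = 0, 1, 2 (AR order 2, c_2 = 0):
  (E0) gamma(0) = phi_1 gamma(1) + phi_2 gamma(2) + c_0
  (E1) gamma(1) = phi_1 gamma(0) + phi_2 gamma(1) + c_1
  (E2) gamma(2) = phi_1 gamma(1) + phi_2 gamma(0)
From (E1): gamma(1) = A gamma(0) + B with
  A = phi_1 / (1 - phi_2) = -0.268 / 1.582 = -0.169406,   B = c_1 / (1 - phi_2) = 0.321 / 1.582 = 0.202908.
Insert (E2) into (E0): gamma(0) (1 - phi_2^2) = phi_1 (1 + phi_2) gamma(1) + c_0.
  phi_1 (1 + phi_2) = (-0.268)(0.418) = -0.112024,   1 - phi_2^2 = 0.661276.
Replace gamma(1) by A gamma(0) + B and collect gamma(0):
  gamma(0) [0.661276 - (-0.112024)(-0.169406)] = (-0.112024)(0.202908) + 2.948319
  gamma(0) * 0.642298 = 2.925588
  gamma(0) = 2.925588 / 0.642298 = 4.554874.
  gamma(1) = A gamma(0) + B = (-0.169406)(4.554874) + (0.202908) = -0.568714.
Therefore gamma(1) = -0.5687 (to 4 decimal places).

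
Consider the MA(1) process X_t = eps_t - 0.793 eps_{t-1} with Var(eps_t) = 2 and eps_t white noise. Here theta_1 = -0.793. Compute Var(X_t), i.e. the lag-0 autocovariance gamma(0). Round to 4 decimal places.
\gamma(0) = 3.2577

For an MA(q) process X_t = eps_t + sum_i theta_i eps_{t-i} with
Var(eps_t) = sigma^2, the variance is
  gamma(0) = sigma^2 * (1 + sum_i theta_i^2).
  sum_i theta_i^2 = (-0.793)^2 = 0.628849.
  gamma(0) = 2 * (1 + 0.628849) = 2 * 1.628849 = 3.257698, which rounds to 3.2577.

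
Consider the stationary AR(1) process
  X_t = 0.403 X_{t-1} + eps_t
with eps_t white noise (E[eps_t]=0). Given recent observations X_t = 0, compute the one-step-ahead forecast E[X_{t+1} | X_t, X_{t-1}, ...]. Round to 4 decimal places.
E[X_{t+1} \mid \mathcal F_t] = 0.0000

For an AR(p) model X_t = c + sum_i phi_i X_{t-i} + eps_t, the
one-step-ahead conditional mean is
  E[X_{t+1} | X_t, ...] = c + sum_i phi_i X_{t+1-i}.
Substitute known values:
  E[X_{t+1} | ...] = (0.403) * (0)
                   = 0.0000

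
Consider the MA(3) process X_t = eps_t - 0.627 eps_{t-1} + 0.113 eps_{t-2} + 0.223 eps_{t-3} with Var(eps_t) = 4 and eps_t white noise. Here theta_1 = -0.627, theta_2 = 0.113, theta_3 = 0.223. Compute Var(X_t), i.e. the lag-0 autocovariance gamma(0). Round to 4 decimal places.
\gamma(0) = 5.8225

For an MA(q) process X_t = eps_t + sum_i theta_i eps_{t-i} with
Var(eps_t) = sigma^2, the variance is
  gamma(0) = sigma^2 * (1 + sum_i theta_i^2).
  sum_i theta_i^2 = (-0.627)^2 + (0.113)^2 + (0.223)^2 = 0.393129 + 0.012769 + 0.049729 = 0.455627.
  gamma(0) = 4 * (1 + 0.455627) = 4 * 1.455627 = 5.822508, which rounds to 5.8225.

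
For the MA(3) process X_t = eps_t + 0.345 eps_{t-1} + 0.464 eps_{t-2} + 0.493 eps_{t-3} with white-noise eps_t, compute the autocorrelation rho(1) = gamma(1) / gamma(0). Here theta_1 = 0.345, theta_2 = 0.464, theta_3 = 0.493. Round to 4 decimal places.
\rho(1) = 0.4652

For an MA(q) process with theta_0 = 1, the autocovariance is
  gamma(k) = sigma^2 * sum_{i=0..q-k} theta_i * theta_{i+k},
and rho(k) = gamma(k) / gamma(0). Sigma^2 cancels.
  numerator   = (1)*(0.345) + (0.345)*(0.464) + (0.464)*(0.493) = 0.733832.
  denominator = (1)^2 + (0.345)^2 + (0.464)^2 + (0.493)^2 = 1.57737.
  rho(1) = 0.733832 / 1.57737 = 0.4652.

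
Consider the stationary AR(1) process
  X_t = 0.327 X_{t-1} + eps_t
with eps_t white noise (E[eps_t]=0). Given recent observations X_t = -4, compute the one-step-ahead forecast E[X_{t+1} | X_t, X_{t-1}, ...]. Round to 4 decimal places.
E[X_{t+1} \mid \mathcal F_t] = -1.3080

For an AR(p) model X_t = c + sum_i phi_i X_{t-i} + eps_t, the
one-step-ahead conditional mean is
  E[X_{t+1} | X_t, ...] = c + sum_i phi_i X_{t+1-i}.
Substitute known values:
  E[X_{t+1} | ...] = (0.327) * (-4)
                   = -1.3080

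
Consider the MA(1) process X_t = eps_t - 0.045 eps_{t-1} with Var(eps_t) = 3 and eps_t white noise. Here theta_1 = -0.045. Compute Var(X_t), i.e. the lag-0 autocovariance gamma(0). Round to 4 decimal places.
\gamma(0) = 3.0061

For an MA(q) process X_t = eps_t + sum_i theta_i eps_{t-i} with
Var(eps_t) = sigma^2, the variance is
  gamma(0) = sigma^2 * (1 + sum_i theta_i^2).
  sum_i theta_i^2 = (-0.045)^2 = 0.002025.
  gamma(0) = 3 * (1 + 0.002025) = 3 * 1.002025 = 3.006075, which rounds to 3.0061.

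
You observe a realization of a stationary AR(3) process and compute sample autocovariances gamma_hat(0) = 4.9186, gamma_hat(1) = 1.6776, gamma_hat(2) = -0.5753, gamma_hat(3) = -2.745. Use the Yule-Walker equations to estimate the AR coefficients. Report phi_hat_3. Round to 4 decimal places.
\hat\phi_{3} = -0.5080

The Yule-Walker equations for an AR(p) process read, in matrix form,
  Gamma_p phi = r_p,   with   (Gamma_p)_{ij} = gamma(|i - j|),
                       (r_p)_i = gamma(i),   i,j = 1..p.
Substitute the sample gammas (Toeplitz matrix and right-hand side of size 3):
  Gamma_p = [[4.9186, 1.6776, -0.5753], [1.6776, 4.9186, 1.6776], [-0.5753, 1.6776, 4.9186]]
  r_p     = [1.6776, -0.5753, -2.745]
Written out (R1..R3):
  (R1) 4.9186 phi_1 + 1.6776 phi_2 - 0.5753 phi_3 = 1.6776
  (R2) 1.6776 phi_1 + 4.9186 phi_2 + 1.6776 phi_3 = -0.5753
  (R3) -0.5753 phi_1 + 1.6776 phi_2 + 4.9186 phi_3 = -2.745
Gaussian elimination:
  R2 <- R2 - (1.6776/4.9186) R1 = R2 - (0.341073) R1:  4.346417 phi_2 + 1.873819 phi_3 = -1.147483
  R3 <- R3 - (-0.5753/4.9186) R1 = R3 - (-0.116964) R1:  1.873819 phi_2 + 4.851311 phi_3 = -2.548781
  R3 <- R3 - (1.873819/4.346417) R2 = R3 - (0.431118) R2:  4.043473 phi_3 = -2.05408
Back-substitution:
  phi_hat_3 = -2.05408 / 4.043473 = -0.507999
  phi_hat_2 = (-1.147483 - (1.873819)(-0.507999)) / 4.346417 = -0.044999
  phi_hat_1 = (1.6776 - (1.6776)(-0.044999) - (-0.5753)(-0.507999)) / 4.9186 = 0.297003
So phi_hat = [0.2970, -0.0450, -0.5080].
Therefore phi_hat_3 = -0.5080.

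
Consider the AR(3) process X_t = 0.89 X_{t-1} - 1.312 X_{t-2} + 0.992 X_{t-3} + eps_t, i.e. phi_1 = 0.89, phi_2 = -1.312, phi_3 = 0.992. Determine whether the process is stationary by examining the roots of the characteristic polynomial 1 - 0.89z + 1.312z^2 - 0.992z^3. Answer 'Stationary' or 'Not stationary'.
\text{Not stationary}

The AR(p) characteristic polynomial is P(z) = 1 - 0.89z + 1.312z^2 - 0.992z^3.
Stationarity requires all roots to lie outside the unit circle, i.e. |z| > 1 for every root.
Degree 3: look for a simple real root z0 first, then factor out (1 - z/z0) and solve the remaining quadratic.
Testing z0 = 1.25: P(1.25) = 1 + (-0.89)(1.25) + (1.312)(1.25)^2 + (-0.992)(1.25)^3
  = 1 + (-1.1125) + (2.05) + (-1.9375) = 0.  So z_0 = 1.25 is a root, |z_0| = 1.25.
Divide out the factor (1 - 0.8 z) = (1 - z/z0) (since 1/z0 = 0.8):
  P(z) = (1 - 0.8 z)(1 + (-0.09) z + (1.24) z^2)
  [check: z-coef -0.09 - (0.8) = -0.89; z^2-coef 1.24 - (0.8)(-0.09) = 1.312; z^3-coef -(0.8)(1.24) = -0.992.]
Remaining roots from the quadratic factor 1 + (-0.09) z + (1.24) z^2:
  Set 1 + (-0.09) z + (1.24) z^2 = 0, i.e. a z^2 + b z + c = 0 with a = 1.24, b = -0.09, c = 1.
  Discriminant D = b^2 - 4ac = (-0.09)^2 - 4*(1.24)*1 = 0.0081 - (4.96) = -4.9519.
  D < 0, so the roots are the complex-conjugate pair z = (-b +/- i sqrt(-D)) / (2a) = 0.0363 +/- 0.8973i.
  For a conjugate pair |z|^2 = z * conj(z) = (product of roots) = c/a = 1/(1.24) = 0.806452, so |z| = sqrt(0.806452) = 0.898 for both roots.
Moduli of all roots: 1.2500, 0.8980, 0.8980.
All moduli strictly greater than 1? No.
Verdict: Not stationary.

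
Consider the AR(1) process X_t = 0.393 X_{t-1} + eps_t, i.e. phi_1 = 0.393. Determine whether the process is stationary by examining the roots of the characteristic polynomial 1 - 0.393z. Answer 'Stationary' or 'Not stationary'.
\text{Stationary}

The AR(p) characteristic polynomial is P(z) = 1 - 0.393z.
Stationarity requires all roots to lie outside the unit circle, i.e. |z| > 1 for every root.
This is linear in z: 1 + (-0.393) z = 0  =>  z = -1/(-0.393) = 2.544529,  |z| = 2.544529.
Moduli of all roots: 2.5445.
All moduli strictly greater than 1? Yes.
Verdict: Stationary.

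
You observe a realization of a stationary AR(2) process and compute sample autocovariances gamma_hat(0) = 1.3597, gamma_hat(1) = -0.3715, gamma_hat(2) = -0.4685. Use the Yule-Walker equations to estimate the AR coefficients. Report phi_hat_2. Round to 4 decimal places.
\hat\phi_{2} = -0.4530

The Yule-Walker equations for an AR(p) process read, in matrix form,
  Gamma_p phi = r_p,   with   (Gamma_p)_{ij} = gamma(|i - j|),
                       (r_p)_i = gamma(i),   i,j = 1..p.
Substitute the sample gammas (Toeplitz matrix and right-hand side of size 2):
  Gamma_p = [[1.3597, -0.3715], [-0.3715, 1.3597]]
  r_p     = [-0.3715, -0.4685]
Written out:
  1.3597 phi_1 - 0.3715 phi_2 = -0.3715
  -0.3715 phi_1 + 1.3597 phi_2 = -0.4685
Solve by Cramer's rule:
  det = gamma(0)^2 - gamma(1)^2 = (1.3597)^2 - (-0.3715)^2 = 1.84878409 - 0.13801225 = 1.71077184
  phi_hat_1 = [gamma(1) gamma(0) - gamma(1) gamma(2)] / det = [(-0.3715)(1.3597) - (-0.3715)(-0.4685)] / 1.71077184 = -0.6791763 / 1.71077184 = -0.397
  phi_hat_2 = [gamma(0) gamma(2) - gamma(1)^2] / det = [(1.3597)(-0.4685) - (-0.3715)^2] / 1.71077184 = -0.7750317 / 1.71077184 = -0.453
So phi_hat = [-0.3970, -0.4530].
Therefore phi_hat_2 = -0.4530.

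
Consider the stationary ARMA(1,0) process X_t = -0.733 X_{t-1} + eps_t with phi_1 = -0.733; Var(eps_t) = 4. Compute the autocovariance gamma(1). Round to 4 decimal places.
\gamma(1) = -6.3366

Multiply the model equation by X_{t-k} and take expectations. With theta_0 = psi_0 = 1 and psi_j the MA(infinity) weights, this gives
  gamma(k) - sum_i phi_i gamma(k-i) = c_k,
  c_k = sigma^2 * sum_{j=k..q} theta_j psi_{j-k}   (c_k = 0 for k > q),
using gamma(-m) = gamma(m).
Pure AR (q = 0): c_0 = sigma^2 = 4, c_k = 0 for k >= 1.
Equations for k = 0 and k = 1 (AR order 1):
  gamma(0) = phi_1 gamma(1) + c_0
  gamma(1) = phi_1 gamma(0) + c_1
Substituting the second into the first: gamma(0) (1 - phi_1^2) = c_0 + phi_1 c_1, so
  gamma(0) = c_0 / (1 - phi_1^2) = 4 / (1 - (-0.733)^2) = 4 / 0.462711 = 8.644705.
  gamma(1) = phi_1 gamma(0) = (-0.733)(8.644705) = -6.336569.
Therefore gamma(1) = -6.3366 (to 4 decimal places).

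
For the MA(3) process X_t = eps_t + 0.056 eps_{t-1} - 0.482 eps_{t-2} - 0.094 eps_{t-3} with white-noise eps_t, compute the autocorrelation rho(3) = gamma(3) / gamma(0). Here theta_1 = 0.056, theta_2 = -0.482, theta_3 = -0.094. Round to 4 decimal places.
\rho(3) = -0.0755

For an MA(q) process with theta_0 = 1, the autocovariance is
  gamma(k) = sigma^2 * sum_{i=0..q-k} theta_i * theta_{i+k},
and rho(k) = gamma(k) / gamma(0). Sigma^2 cancels.
  numerator   = (1)*(-0.094) = -0.094.
  denominator = (1)^2 + (0.056)^2 + (-0.482)^2 + (-0.094)^2 = 1.244296.
  rho(3) = -0.094 / 1.244296 = -0.0755.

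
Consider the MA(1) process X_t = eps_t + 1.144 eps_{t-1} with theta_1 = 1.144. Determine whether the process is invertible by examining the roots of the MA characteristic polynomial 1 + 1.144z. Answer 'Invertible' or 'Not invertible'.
\text{Not invertible}

The MA(q) characteristic polynomial is P(z) = 1 + 1.144z.
Invertibility requires all roots to lie outside the unit circle, i.e. |z| > 1 for every root.
This is linear in z: 1 + (1.144) z = 0  =>  z = -1/(1.144) = -0.874126,  |z| = 0.874126.
Moduli of all roots: 0.8741.
All moduli strictly greater than 1? No.
Verdict: Not invertible.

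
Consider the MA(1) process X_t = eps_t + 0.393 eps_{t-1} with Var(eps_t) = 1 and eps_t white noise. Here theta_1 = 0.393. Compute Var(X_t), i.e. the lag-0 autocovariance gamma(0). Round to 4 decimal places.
\gamma(0) = 1.1544

For an MA(q) process X_t = eps_t + sum_i theta_i eps_{t-i} with
Var(eps_t) = sigma^2, the variance is
  gamma(0) = sigma^2 * (1 + sum_i theta_i^2).
  sum_i theta_i^2 = (0.393)^2 = 0.154449.
  gamma(0) = 1 * (1 + 0.154449) = 1 * 1.154449 = 1.154449, which rounds to 1.1544.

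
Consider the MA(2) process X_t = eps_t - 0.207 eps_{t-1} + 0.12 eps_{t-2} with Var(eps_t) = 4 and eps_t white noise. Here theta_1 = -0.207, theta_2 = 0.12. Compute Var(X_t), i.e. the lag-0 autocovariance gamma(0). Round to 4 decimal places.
\gamma(0) = 4.2290

For an MA(q) process X_t = eps_t + sum_i theta_i eps_{t-i} with
Var(eps_t) = sigma^2, the variance is
  gamma(0) = sigma^2 * (1 + sum_i theta_i^2).
  sum_i theta_i^2 = (-0.207)^2 + (0.12)^2 = 0.042849 + 0.0144 = 0.057249.
  gamma(0) = 4 * (1 + 0.057249) = 4 * 1.057249 = 4.228996, which rounds to 4.2290.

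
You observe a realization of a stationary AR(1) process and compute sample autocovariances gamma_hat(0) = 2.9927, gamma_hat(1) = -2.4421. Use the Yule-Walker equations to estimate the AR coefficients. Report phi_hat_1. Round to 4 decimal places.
\hat\phi_{1} = -0.8160

The Yule-Walker equations for an AR(p) process read, in matrix form,
  Gamma_p phi = r_p,   with   (Gamma_p)_{ij} = gamma(|i - j|),
                       (r_p)_i = gamma(i),   i,j = 1..p.
Substitute the sample gammas (Toeplitz matrix and right-hand side of size 1):
  Gamma_p = [[2.9927]]
  r_p     = [-2.4421]
With p = 1 this is the single equation gamma(0) phi_1 = gamma(1):
  phi_hat_1 = gamma(1) / gamma(0) = -2.4421 / 2.9927 = -0.8160.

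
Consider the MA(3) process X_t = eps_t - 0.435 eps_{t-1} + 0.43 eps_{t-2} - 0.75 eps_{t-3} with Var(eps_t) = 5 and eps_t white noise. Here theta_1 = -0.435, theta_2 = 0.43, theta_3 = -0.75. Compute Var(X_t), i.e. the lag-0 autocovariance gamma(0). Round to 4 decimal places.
\gamma(0) = 9.6831

For an MA(q) process X_t = eps_t + sum_i theta_i eps_{t-i} with
Var(eps_t) = sigma^2, the variance is
  gamma(0) = sigma^2 * (1 + sum_i theta_i^2).
  sum_i theta_i^2 = (-0.435)^2 + (0.43)^2 + (-0.75)^2 = 0.189225 + 0.1849 + 0.5625 = 0.936625.
  gamma(0) = 5 * (1 + 0.936625) = 5 * 1.936625 = 9.683125, which rounds to 9.6831.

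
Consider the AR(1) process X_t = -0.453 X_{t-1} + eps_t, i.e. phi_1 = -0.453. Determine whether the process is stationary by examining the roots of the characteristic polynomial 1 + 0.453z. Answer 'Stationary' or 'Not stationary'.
\text{Stationary}

The AR(p) characteristic polynomial is P(z) = 1 + 0.453z.
Stationarity requires all roots to lie outside the unit circle, i.e. |z| > 1 for every root.
This is linear in z: 1 + (0.453) z = 0  =>  z = -1/(0.453) = -2.207506,  |z| = 2.207506.
Moduli of all roots: 2.2075.
All moduli strictly greater than 1? Yes.
Verdict: Stationary.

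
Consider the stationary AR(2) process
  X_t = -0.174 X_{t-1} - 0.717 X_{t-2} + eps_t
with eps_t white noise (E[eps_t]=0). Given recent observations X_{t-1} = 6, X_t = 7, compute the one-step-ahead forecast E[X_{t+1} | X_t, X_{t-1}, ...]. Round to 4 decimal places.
E[X_{t+1} \mid \mathcal F_t] = -5.5200

For an AR(p) model X_t = c + sum_i phi_i X_{t-i} + eps_t, the
one-step-ahead conditional mean is
  E[X_{t+1} | X_t, ...] = c + sum_i phi_i X_{t+1-i}.
Substitute known values:
  E[X_{t+1} | ...] = (-0.174) * (7) + (-0.717) * (6)
                   = -5.5200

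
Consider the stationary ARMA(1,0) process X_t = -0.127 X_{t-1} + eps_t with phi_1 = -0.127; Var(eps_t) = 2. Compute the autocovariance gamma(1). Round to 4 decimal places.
\gamma(1) = -0.2582

Multiply the model equation by X_{t-k} and take expectations. With theta_0 = psi_0 = 1 and psi_j the MA(infinity) weights, this gives
  gamma(k) - sum_i phi_i gamma(k-i) = c_k,
  c_k = sigma^2 * sum_{j=k..q} theta_j psi_{j-k}   (c_k = 0 for k > q),
using gamma(-m) = gamma(m).
Pure AR (q = 0): c_0 = sigma^2 = 2, c_k = 0 for k >= 1.
Equations for k = 0 and k = 1 (AR order 1):
  gamma(0) = phi_1 gamma(1) + c_0
  gamma(1) = phi_1 gamma(0) + c_1
Substituting the second into the first: gamma(0) (1 - phi_1^2) = c_0 + phi_1 c_1, so
  gamma(0) = c_0 / (1 - phi_1^2) = 2 / (1 - (-0.127)^2) = 2 / 0.983871 = 2.032787.
  gamma(1) = phi_1 gamma(0) = (-0.127)(2.032787) = -0.258164.
Therefore gamma(1) = -0.2582 (to 4 decimal places).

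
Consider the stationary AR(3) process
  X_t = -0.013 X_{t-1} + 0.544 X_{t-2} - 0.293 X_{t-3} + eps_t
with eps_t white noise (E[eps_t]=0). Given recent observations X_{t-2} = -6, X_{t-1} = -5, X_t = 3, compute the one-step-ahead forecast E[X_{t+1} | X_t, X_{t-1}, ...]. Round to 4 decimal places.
E[X_{t+1} \mid \mathcal F_t] = -1.0010

For an AR(p) model X_t = c + sum_i phi_i X_{t-i} + eps_t, the
one-step-ahead conditional mean is
  E[X_{t+1} | X_t, ...] = c + sum_i phi_i X_{t+1-i}.
Substitute known values:
  E[X_{t+1} | ...] = (-0.013) * (3) + (0.544) * (-5) + (-0.293) * (-6)
                   = -1.0010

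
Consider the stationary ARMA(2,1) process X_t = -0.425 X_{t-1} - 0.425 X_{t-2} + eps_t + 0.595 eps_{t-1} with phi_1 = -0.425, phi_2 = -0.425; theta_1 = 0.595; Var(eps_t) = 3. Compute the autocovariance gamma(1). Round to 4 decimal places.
\gamma(1) = 0.0551

Multiply the model equation by X_{t-k} and take expectations. With theta_0 = psi_0 = 1 and psi_j the MA(infinity) weights, this gives
  gamma(k) - sum_i phi_i gamma(k-i) = c_k,
  c_k = sigma^2 * sum_{j=k..q} theta_j psi_{j-k}   (c_k = 0 for k > q),
using gamma(-m) = gamma(m).
psi-weights needed (psi_j = theta_j + sum_i phi_i psi_{j-i}):
  psi_1 = theta_1 + phi_1 = 0.595 + (-0.425) = 0.17
Right-hand sides:
  c_0 = sigma^2 (1 + theta_1 psi_1) = 3 * (1 + (0.595)(0.17)) = 3 * 1.10115 = 3.30345
  c_1 = sigma^2 theta_1 = 3 * (0.595) = 1.785
  c_2 = 0
Equations for k = 0, 1, 2 (AR order 2, c_2 = 0):
  (E0) gamma(0) = phi_1 gamma(1) + phi_2 gamma(2) + c_0
  (E1) gamma(1) = phi_1 gamma(0) + phi_2 gamma(1) + c_1
  (E2) gamma(2) = phi_1 gamma(1) + phi_2 gamma(0)
From (E1): gamma(1) = A gamma(0) + B with
  A = phi_1 / (1 - phi_2) = -0.425 / 1.425 = -0.298246,   B = c_1 / (1 - phi_2) = 1.785 / 1.425 = 1.252632.
Insert (E2) into (E0): gamma(0) (1 - phi_2^2) = phi_1 (1 + phi_2) gamma(1) + c_0.
  phi_1 (1 + phi_2) = (-0.425)(0.575) = -0.244375,   1 - phi_2^2 = 0.819375.
Replace gamma(1) by A gamma(0) + B and collect gamma(0):
  gamma(0) [0.819375 - (-0.244375)(-0.298246)] = (-0.244375)(1.252632) + 3.30345
  gamma(0) * 0.746491 = 2.997338
  gamma(0) = 2.997338 / 0.746491 = 4.015236.
  gamma(1) = A gamma(0) + B = (-0.298246)(4.015236) + (1.252632) = 0.055105.
Therefore gamma(1) = 0.0551 (to 4 decimal places).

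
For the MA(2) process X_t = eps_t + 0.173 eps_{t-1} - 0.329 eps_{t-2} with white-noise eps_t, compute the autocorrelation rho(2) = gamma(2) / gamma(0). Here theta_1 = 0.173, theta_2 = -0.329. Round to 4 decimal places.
\rho(2) = -0.2891

For an MA(q) process with theta_0 = 1, the autocovariance is
  gamma(k) = sigma^2 * sum_{i=0..q-k} theta_i * theta_{i+k},
and rho(k) = gamma(k) / gamma(0). Sigma^2 cancels.
  numerator   = (1)*(-0.329) = -0.329.
  denominator = (1)^2 + (0.173)^2 + (-0.329)^2 = 1.13817.
  rho(2) = -0.329 / 1.13817 = -0.2891.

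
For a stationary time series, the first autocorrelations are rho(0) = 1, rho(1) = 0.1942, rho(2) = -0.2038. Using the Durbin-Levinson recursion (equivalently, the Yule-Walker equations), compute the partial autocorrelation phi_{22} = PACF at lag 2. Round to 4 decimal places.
\phi_{22} = -0.2510

The PACF at lag k is phi_{kk}, the last component of the solution
to the Yule-Walker system G_k phi = r_k where
  (G_k)_{ij} = rho(|i - j|), (r_k)_i = rho(i), i,j = 1..k.
Equivalently, Durbin-Levinson gives phi_{kk} iteratively:
  phi_{11} = rho(1)
  phi_{kk} = [rho(k) - sum_{j=1..k-1} phi_{k-1,j} rho(k-j)]
            / [1 - sum_{j=1..k-1} phi_{k-1,j} rho(j)],
  phi_{k,j} = phi_{k-1,j} - phi_{kk} phi_{k-1,k-j},  j = 1..k-1.
Step k = 1:
  phi_11 = rho(1) = 0.1942.
Step k = 2:
  phi_22 = [rho(2) - phi_11 rho(1)] / [1 - phi_11 rho(1)] = [-0.2038 - (0.1942)(0.1942)] / [1 - (0.1942)(0.1942)]
         = -0.24151364 / 0.96228636 = -0.251.
Therefore phi_{22} = -0.2510.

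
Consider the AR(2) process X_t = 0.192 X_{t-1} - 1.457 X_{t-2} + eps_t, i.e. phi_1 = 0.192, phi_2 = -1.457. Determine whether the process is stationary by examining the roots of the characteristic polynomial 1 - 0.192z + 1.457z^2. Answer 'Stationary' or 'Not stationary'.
\text{Not stationary}

The AR(p) characteristic polynomial is P(z) = 1 - 0.192z + 1.457z^2.
Stationarity requires all roots to lie outside the unit circle, i.e. |z| > 1 for every root.
Set 1 + (-0.192) z + (1.457) z^2 = 0, i.e. a z^2 + b z + c = 0 with a = 1.457, b = -0.192, c = 1.
Discriminant D = b^2 - 4ac = (-0.192)^2 - 4*(1.457)*1 = 0.036864 - (5.828) = -5.791136.
D < 0, so the roots are the complex-conjugate pair z = (-b +/- i sqrt(-D)) / (2a) = 0.0659 +/- 0.8258i.
For a conjugate pair |z|^2 = z * conj(z) = (product of roots) = c/a = 1/(1.457) = 0.686342, so |z| = sqrt(0.686342) = 0.8285 for both roots.
Moduli of all roots: 0.8285, 0.8285.
All moduli strictly greater than 1? No.
Verdict: Not stationary.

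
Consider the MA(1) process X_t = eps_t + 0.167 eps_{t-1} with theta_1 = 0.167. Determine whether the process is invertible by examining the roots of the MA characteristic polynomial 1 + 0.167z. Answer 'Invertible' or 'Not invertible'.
\text{Invertible}

The MA(q) characteristic polynomial is P(z) = 1 + 0.167z.
Invertibility requires all roots to lie outside the unit circle, i.e. |z| > 1 for every root.
This is linear in z: 1 + (0.167) z = 0  =>  z = -1/(0.167) = -5.988024,  |z| = 5.988024.
Moduli of all roots: 5.9880.
All moduli strictly greater than 1? Yes.
Verdict: Invertible.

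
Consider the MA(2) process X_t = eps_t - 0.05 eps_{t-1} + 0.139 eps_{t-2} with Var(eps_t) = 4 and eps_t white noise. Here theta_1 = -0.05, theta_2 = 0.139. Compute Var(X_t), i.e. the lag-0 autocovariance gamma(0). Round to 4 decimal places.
\gamma(0) = 4.0873

For an MA(q) process X_t = eps_t + sum_i theta_i eps_{t-i} with
Var(eps_t) = sigma^2, the variance is
  gamma(0) = sigma^2 * (1 + sum_i theta_i^2).
  sum_i theta_i^2 = (-0.05)^2 + (0.139)^2 = 0.0025 + 0.019321 = 0.021821.
  gamma(0) = 4 * (1 + 0.021821) = 4 * 1.021821 = 4.087284, which rounds to 4.0873.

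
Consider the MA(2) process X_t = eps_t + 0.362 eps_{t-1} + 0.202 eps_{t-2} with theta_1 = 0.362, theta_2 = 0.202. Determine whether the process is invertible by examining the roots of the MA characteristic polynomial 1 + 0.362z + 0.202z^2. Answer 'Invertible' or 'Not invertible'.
\text{Invertible}

The MA(q) characteristic polynomial is P(z) = 1 + 0.362z + 0.202z^2.
Invertibility requires all roots to lie outside the unit circle, i.e. |z| > 1 for every root.
Set 1 + (0.362) z + (0.202) z^2 = 0, i.e. a z^2 + b z + c = 0 with a = 0.202, b = 0.362, c = 1.
Discriminant D = b^2 - 4ac = (0.362)^2 - 4*(0.202)*1 = 0.131044 - (0.808) = -0.676956.
D < 0, so the roots are the complex-conjugate pair z = (-b +/- i sqrt(-D)) / (2a) = -0.896 +/- 2.0366i.
For a conjugate pair |z|^2 = z * conj(z) = (product of roots) = c/a = 1/(0.202) = 4.950495, so |z| = sqrt(4.950495) = 2.225 for both roots.
Moduli of all roots: 2.2250, 2.2250.
All moduli strictly greater than 1? Yes.
Verdict: Invertible.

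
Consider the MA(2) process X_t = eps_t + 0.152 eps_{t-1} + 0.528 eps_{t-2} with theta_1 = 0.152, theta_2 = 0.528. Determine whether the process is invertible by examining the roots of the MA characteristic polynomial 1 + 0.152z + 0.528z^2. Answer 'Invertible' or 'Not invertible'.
\text{Invertible}

The MA(q) characteristic polynomial is P(z) = 1 + 0.152z + 0.528z^2.
Invertibility requires all roots to lie outside the unit circle, i.e. |z| > 1 for every root.
Set 1 + (0.152) z + (0.528) z^2 = 0, i.e. a z^2 + b z + c = 0 with a = 0.528, b = 0.152, c = 1.
Discriminant D = b^2 - 4ac = (0.152)^2 - 4*(0.528)*1 = 0.023104 - (2.112) = -2.088896.
D < 0, so the roots are the complex-conjugate pair z = (-b +/- i sqrt(-D)) / (2a) = -0.1439 +/- 1.3687i.
For a conjugate pair |z|^2 = z * conj(z) = (product of roots) = c/a = 1/(0.528) = 1.893939, so |z| = sqrt(1.893939) = 1.3762 for both roots.
Moduli of all roots: 1.3762, 1.3762.
All moduli strictly greater than 1? Yes.
Verdict: Invertible.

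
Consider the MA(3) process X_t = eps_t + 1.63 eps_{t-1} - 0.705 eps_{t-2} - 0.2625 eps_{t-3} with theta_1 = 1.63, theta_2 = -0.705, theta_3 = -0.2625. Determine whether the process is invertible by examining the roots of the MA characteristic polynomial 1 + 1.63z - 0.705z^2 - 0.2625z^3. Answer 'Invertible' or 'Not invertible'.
\text{Not invertible}

The MA(q) characteristic polynomial is P(z) = 1 + 1.63z - 0.705z^2 - 0.2625z^3.
Invertibility requires all roots to lie outside the unit circle, i.e. |z| > 1 for every root.
Degree 3: look for a simple real root z0 first, then factor out (1 - z/z0) and solve the remaining quadratic.
Testing z0 = -4: P(-4) = 1 + (1.63)(-4) + (-0.705)(-4)^2 + (-0.2625)(-4)^3
  = 1 + (-6.52) + (-11.28) + (16.8) = 0.  So z_0 = -4 is a root, |z_0| = 4.
Divide out the factor (1 + 0.25 z) = (1 - z/z0) (since 1/z0 = -0.25):
  P(z) = (1 + 0.25 z)(1 + (1.38) z + (-1.05) z^2)
  [check: z-coef 1.38 - (-0.25) = 1.63; z^2-coef -1.05 - (-0.25)(1.38) = -0.705; z^3-coef -(-0.25)(-1.05) = -0.2625.]
Remaining roots from the quadratic factor 1 + (1.38) z + (-1.05) z^2:
  Set 1 + (1.38) z + (-1.05) z^2 = 0, i.e. a z^2 + b z + c = 0 with a = -1.05, b = 1.38, c = 1.
  Discriminant D = b^2 - 4ac = (1.38)^2 - 4*(-1.05)*1 = 1.9044 - (-4.2) = 6.1044.
  D >= 0, so the roots are real: z = (-b +/- sqrt(D)) / (2a) = (-1.38 +/- 2.470708) / (-2.1).
    z_1 = (-1.38 + 2.470708) / (-2.1) = -0.5194,   |z_1| = 0.5194.
    z_2 = (-1.38 - 2.470708) / (-2.1) = 1.8337,   |z_2| = 1.8337.
Moduli of all roots: 4.0000, 0.5194, 1.8337.
All moduli strictly greater than 1? No.
Verdict: Not invertible.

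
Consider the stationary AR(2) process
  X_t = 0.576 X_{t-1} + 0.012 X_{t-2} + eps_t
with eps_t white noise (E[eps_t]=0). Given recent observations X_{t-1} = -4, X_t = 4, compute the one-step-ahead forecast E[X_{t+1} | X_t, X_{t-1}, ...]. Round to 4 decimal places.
E[X_{t+1} \mid \mathcal F_t] = 2.2560

For an AR(p) model X_t = c + sum_i phi_i X_{t-i} + eps_t, the
one-step-ahead conditional mean is
  E[X_{t+1} | X_t, ...] = c + sum_i phi_i X_{t+1-i}.
Substitute known values:
  E[X_{t+1} | ...] = (0.576) * (4) + (0.012) * (-4)
                   = 2.2560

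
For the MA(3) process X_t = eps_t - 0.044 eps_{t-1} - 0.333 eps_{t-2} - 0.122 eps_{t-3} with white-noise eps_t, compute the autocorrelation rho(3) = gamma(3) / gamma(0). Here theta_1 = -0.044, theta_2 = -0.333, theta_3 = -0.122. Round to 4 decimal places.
\rho(3) = -0.1082

For an MA(q) process with theta_0 = 1, the autocovariance is
  gamma(k) = sigma^2 * sum_{i=0..q-k} theta_i * theta_{i+k},
and rho(k) = gamma(k) / gamma(0). Sigma^2 cancels.
  numerator   = (1)*(-0.122) = -0.122.
  denominator = (1)^2 + (-0.044)^2 + (-0.333)^2 + (-0.122)^2 = 1.127709.
  rho(3) = -0.122 / 1.127709 = -0.1082.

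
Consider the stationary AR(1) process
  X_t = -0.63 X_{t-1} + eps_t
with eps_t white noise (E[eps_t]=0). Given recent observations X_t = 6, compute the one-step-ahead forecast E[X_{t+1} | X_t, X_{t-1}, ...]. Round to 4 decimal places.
E[X_{t+1} \mid \mathcal F_t] = -3.7800

For an AR(p) model X_t = c + sum_i phi_i X_{t-i} + eps_t, the
one-step-ahead conditional mean is
  E[X_{t+1} | X_t, ...] = c + sum_i phi_i X_{t+1-i}.
Substitute known values:
  E[X_{t+1} | ...] = (-0.63) * (6)
                   = -3.7800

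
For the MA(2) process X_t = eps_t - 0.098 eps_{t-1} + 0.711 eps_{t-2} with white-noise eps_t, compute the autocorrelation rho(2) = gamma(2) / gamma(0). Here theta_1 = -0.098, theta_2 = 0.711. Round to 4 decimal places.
\rho(2) = 0.4693

For an MA(q) process with theta_0 = 1, the autocovariance is
  gamma(k) = sigma^2 * sum_{i=0..q-k} theta_i * theta_{i+k},
and rho(k) = gamma(k) / gamma(0). Sigma^2 cancels.
  numerator   = (1)*(0.711) = 0.711.
  denominator = (1)^2 + (-0.098)^2 + (0.711)^2 = 1.515125.
  rho(2) = 0.711 / 1.515125 = 0.4693.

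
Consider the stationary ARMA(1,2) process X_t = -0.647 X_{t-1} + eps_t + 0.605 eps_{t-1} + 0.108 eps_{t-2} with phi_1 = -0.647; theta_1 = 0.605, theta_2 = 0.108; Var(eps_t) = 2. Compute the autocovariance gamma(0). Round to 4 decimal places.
\gamma(0) = 2.0664

Multiply the model equation by X_{t-k} and take expectations. With theta_0 = psi_0 = 1 and psi_j the MA(infinity) weights, this gives
  gamma(k) - sum_i phi_i gamma(k-i) = c_k,
  c_k = sigma^2 * sum_{j=k..q} theta_j psi_{j-k}   (c_k = 0 for k > q),
using gamma(-m) = gamma(m).
psi-weights needed (psi_j = theta_j + sum_i phi_i psi_{j-i}):
  psi_1 = theta_1 + phi_1 = 0.605 + (-0.647) = -0.042
  psi_2 = theta_2 + phi_1 psi_1 = 0.108 + (-0.647)(-0.042) = 0.135174
Right-hand sides:
  c_0 = sigma^2 (1 + theta_1 psi_1 + theta_2 psi_2) = 2 * (1 + (0.605)(-0.042) + (0.108)(0.135174)) = 2 * 0.989189 = 1.978378
  c_1 = sigma^2 (theta_1 + theta_2 psi_1) = 2 * (0.605 + (0.108)(-0.042)) = 1.200928
  c_2 = sigma^2 theta_2 = 2 * (0.108) = 0.216
Equations for k = 0 and k = 1 (AR order 1):
  gamma(0) = phi_1 gamma(1) + c_0
  gamma(1) = phi_1 gamma(0) + c_1
Substituting the second into the first: gamma(0) (1 - phi_1^2) = c_0 + phi_1 c_1, so
  gamma(0) = (c_0 + phi_1 c_1) / (1 - phi_1^2) = (1.978378 + (-0.647)(1.200928)) / (1 - (-0.647)^2) = 1.201377 / 0.581391 = 2.066384.
Therefore gamma(0) = 2.0664 (to 4 decimal places).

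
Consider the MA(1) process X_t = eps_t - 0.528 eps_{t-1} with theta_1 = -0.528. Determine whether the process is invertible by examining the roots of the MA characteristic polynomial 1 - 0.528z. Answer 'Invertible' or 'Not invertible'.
\text{Invertible}

The MA(q) characteristic polynomial is P(z) = 1 - 0.528z.
Invertibility requires all roots to lie outside the unit circle, i.e. |z| > 1 for every root.
This is linear in z: 1 + (-0.528) z = 0  =>  z = -1/(-0.528) = 1.893939,  |z| = 1.893939.
Moduli of all roots: 1.8939.
All moduli strictly greater than 1? Yes.
Verdict: Invertible.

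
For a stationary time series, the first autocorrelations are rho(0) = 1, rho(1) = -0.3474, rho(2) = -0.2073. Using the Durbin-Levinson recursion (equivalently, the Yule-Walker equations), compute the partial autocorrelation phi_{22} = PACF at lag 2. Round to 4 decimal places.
\phi_{22} = -0.3730

The PACF at lag k is phi_{kk}, the last component of the solution
to the Yule-Walker system G_k phi = r_k where
  (G_k)_{ij} = rho(|i - j|), (r_k)_i = rho(i), i,j = 1..k.
Equivalently, Durbin-Levinson gives phi_{kk} iteratively:
  phi_{11} = rho(1)
  phi_{kk} = [rho(k) - sum_{j=1..k-1} phi_{k-1,j} rho(k-j)]
            / [1 - sum_{j=1..k-1} phi_{k-1,j} rho(j)],
  phi_{k,j} = phi_{k-1,j} - phi_{kk} phi_{k-1,k-j},  j = 1..k-1.
Step k = 1:
  phi_11 = rho(1) = -0.3474.
Step k = 2:
  phi_22 = [rho(2) - phi_11 rho(1)] / [1 - phi_11 rho(1)] = [-0.2073 - (-0.3474)(-0.3474)] / [1 - (-0.3474)(-0.3474)]
         = -0.32798676 / 0.87931324 = -0.373.
Therefore phi_{22} = -0.3730.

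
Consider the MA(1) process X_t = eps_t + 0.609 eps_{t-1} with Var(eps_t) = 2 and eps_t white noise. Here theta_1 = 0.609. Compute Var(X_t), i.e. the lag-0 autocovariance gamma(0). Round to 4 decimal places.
\gamma(0) = 2.7418

For an MA(q) process X_t = eps_t + sum_i theta_i eps_{t-i} with
Var(eps_t) = sigma^2, the variance is
  gamma(0) = sigma^2 * (1 + sum_i theta_i^2).
  sum_i theta_i^2 = (0.609)^2 = 0.370881.
  gamma(0) = 2 * (1 + 0.370881) = 2 * 1.370881 = 2.741762, which rounds to 2.7418.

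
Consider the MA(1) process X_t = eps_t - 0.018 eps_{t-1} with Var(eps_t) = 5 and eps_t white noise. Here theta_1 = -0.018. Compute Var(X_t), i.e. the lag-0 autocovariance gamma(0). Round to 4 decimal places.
\gamma(0) = 5.0016

For an MA(q) process X_t = eps_t + sum_i theta_i eps_{t-i} with
Var(eps_t) = sigma^2, the variance is
  gamma(0) = sigma^2 * (1 + sum_i theta_i^2).
  sum_i theta_i^2 = (-0.018)^2 = 0.000324.
  gamma(0) = 5 * (1 + 0.000324) = 5 * 1.000324 = 5.00162, which rounds to 5.0016.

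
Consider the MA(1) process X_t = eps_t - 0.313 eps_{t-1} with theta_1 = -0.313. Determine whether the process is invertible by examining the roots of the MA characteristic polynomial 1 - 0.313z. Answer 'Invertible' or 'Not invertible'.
\text{Invertible}

The MA(q) characteristic polynomial is P(z) = 1 - 0.313z.
Invertibility requires all roots to lie outside the unit circle, i.e. |z| > 1 for every root.
This is linear in z: 1 + (-0.313) z = 0  =>  z = -1/(-0.313) = 3.194888,  |z| = 3.194888.
Moduli of all roots: 3.1949.
All moduli strictly greater than 1? Yes.
Verdict: Invertible.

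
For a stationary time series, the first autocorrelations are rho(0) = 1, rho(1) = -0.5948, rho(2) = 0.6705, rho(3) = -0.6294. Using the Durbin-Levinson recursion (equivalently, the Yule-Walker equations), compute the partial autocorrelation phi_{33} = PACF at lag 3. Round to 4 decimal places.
\phi_{33} = -0.2740

The PACF at lag k is phi_{kk}, the last component of the solution
to the Yule-Walker system G_k phi = r_k where
  (G_k)_{ij} = rho(|i - j|), (r_k)_i = rho(i), i,j = 1..k.
Equivalently, Durbin-Levinson gives phi_{kk} iteratively:
  phi_{11} = rho(1)
  phi_{kk} = [rho(k) - sum_{j=1..k-1} phi_{k-1,j} rho(k-j)]
            / [1 - sum_{j=1..k-1} phi_{k-1,j} rho(j)],
  phi_{k,j} = phi_{k-1,j} - phi_{kk} phi_{k-1,k-j},  j = 1..k-1.
Step k = 1:
  phi_11 = rho(1) = -0.5948.
Step k = 2:
  phi_22 = [rho(2) - phi_11 rho(1)] / [1 - phi_11 rho(1)] = [0.6705 - (-0.5948)(-0.5948)] / [1 - (-0.5948)(-0.5948)]
         = 0.31671296 / 0.64621296 = 0.490106.
  Update: phi_21 = phi_11 - phi_22 phi_11 = -0.5948 - (0.490106)(-0.5948) = -0.303285.
Step k = 3:
  phi_33 = [rho(3) - phi_21 rho(2) - phi_22 rho(1)] / [1 - phi_21 rho(1) - phi_22 rho(2)]
    numerator   = -0.6294 - (-0.303285)(0.6705) - (0.490106)(-0.5948) = -0.13453236
    denominator = 1 - (-0.303285)(-0.5948) - (0.490106)(0.6705) = 0.49098998
  phi_33 = -0.13453236 / 0.49098998 = -0.274.
Therefore phi_{33} = -0.2740.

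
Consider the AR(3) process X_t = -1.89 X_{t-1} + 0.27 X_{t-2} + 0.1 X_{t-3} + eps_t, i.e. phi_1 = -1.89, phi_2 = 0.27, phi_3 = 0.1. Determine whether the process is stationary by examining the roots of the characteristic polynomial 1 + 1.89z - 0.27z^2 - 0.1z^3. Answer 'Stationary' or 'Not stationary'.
\text{Not stationary}

The AR(p) characteristic polynomial is P(z) = 1 + 1.89z - 0.27z^2 - 0.1z^3.
Stationarity requires all roots to lie outside the unit circle, i.e. |z| > 1 for every root.
Degree 3: look for a simple real root z0 first, then factor out (1 - z/z0) and solve the remaining quadratic.
Testing z0 = -0.5: P(-0.5) = 1 + (1.89)(-0.5) + (-0.27)(-0.5)^2 + (-0.1)(-0.5)^3
  = 1 + (-0.945) + (-0.0675) + (0.0125) = 0.  So z_0 = -0.5 is a root, |z_0| = 0.5.
Divide out the factor (1 + 2 z) = (1 - z/z0) (since 1/z0 = -2):
  P(z) = (1 + 2 z)(1 + (-0.11) z + (-0.05) z^2)
  [check: z-coef -0.11 - (-2) = 1.89; z^2-coef -0.05 - (-2)(-0.11) = -0.27; z^3-coef -(-2)(-0.05) = -0.1.]
Remaining roots from the quadratic factor 1 + (-0.11) z + (-0.05) z^2:
  Set 1 + (-0.11) z + (-0.05) z^2 = 0, i.e. a z^2 + b z + c = 0 with a = -0.05, b = -0.11, c = 1.
  Discriminant D = b^2 - 4ac = (-0.11)^2 - 4*(-0.05)*1 = 0.0121 - (-0.2) = 0.2121.
  D >= 0, so the roots are real: z = (-b +/- sqrt(D)) / (2a) = (0.11 +/- 0.460543) / (-0.1).
    z_1 = (0.11 + 0.460543) / (-0.1) = -5.7054,   |z_1| = 5.7054.
    z_2 = (0.11 - 0.460543) / (-0.1) = 3.5054,   |z_2| = 3.5054.
Moduli of all roots: 0.5000, 5.7054, 3.5054.
All moduli strictly greater than 1? No.
Verdict: Not stationary.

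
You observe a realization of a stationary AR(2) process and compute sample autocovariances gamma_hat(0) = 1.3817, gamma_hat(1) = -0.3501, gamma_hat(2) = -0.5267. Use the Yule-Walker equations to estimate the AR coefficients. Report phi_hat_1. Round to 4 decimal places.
\hat\phi_{1} = -0.3740

The Yule-Walker equations for an AR(p) process read, in matrix form,
  Gamma_p phi = r_p,   with   (Gamma_p)_{ij} = gamma(|i - j|),
                       (r_p)_i = gamma(i),   i,j = 1..p.
Substitute the sample gammas (Toeplitz matrix and right-hand side of size 2):
  Gamma_p = [[1.3817, -0.3501], [-0.3501, 1.3817]]
  r_p     = [-0.3501, -0.5267]
Written out:
  1.3817 phi_1 - 0.3501 phi_2 = -0.3501
  -0.3501 phi_1 + 1.3817 phi_2 = -0.5267
Solve by Cramer's rule:
  det = gamma(0)^2 - gamma(1)^2 = (1.3817)^2 - (-0.3501)^2 = 1.90909489 - 0.12257001 = 1.78652488
  phi_hat_1 = [gamma(1) gamma(0) - gamma(1) gamma(2)] / det = [(-0.3501)(1.3817) - (-0.3501)(-0.5267)] / 1.78652488 = -0.66813084 / 1.78652488 = -0.374
  phi_hat_2 = [gamma(0) gamma(2) - gamma(1)^2] / det = [(1.3817)(-0.5267) - (-0.3501)^2] / 1.78652488 = -0.8503114 / 1.78652488 = -0.476
So phi_hat = [-0.3740, -0.4760].
Therefore phi_hat_1 = -0.3740.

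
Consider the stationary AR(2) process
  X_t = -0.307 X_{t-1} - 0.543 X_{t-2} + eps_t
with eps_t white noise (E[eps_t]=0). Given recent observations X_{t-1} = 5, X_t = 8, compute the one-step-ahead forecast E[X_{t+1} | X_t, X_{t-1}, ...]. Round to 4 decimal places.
E[X_{t+1} \mid \mathcal F_t] = -5.1710

For an AR(p) model X_t = c + sum_i phi_i X_{t-i} + eps_t, the
one-step-ahead conditional mean is
  E[X_{t+1} | X_t, ...] = c + sum_i phi_i X_{t+1-i}.
Substitute known values:
  E[X_{t+1} | ...] = (-0.307) * (8) + (-0.543) * (5)
                   = -5.1710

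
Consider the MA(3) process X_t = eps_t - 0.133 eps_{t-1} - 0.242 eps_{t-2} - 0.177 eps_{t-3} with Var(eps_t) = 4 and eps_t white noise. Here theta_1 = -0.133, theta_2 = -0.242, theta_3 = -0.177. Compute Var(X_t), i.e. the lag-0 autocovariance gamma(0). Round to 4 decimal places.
\gamma(0) = 4.4303

For an MA(q) process X_t = eps_t + sum_i theta_i eps_{t-i} with
Var(eps_t) = sigma^2, the variance is
  gamma(0) = sigma^2 * (1 + sum_i theta_i^2).
  sum_i theta_i^2 = (-0.133)^2 + (-0.242)^2 + (-0.177)^2 = 0.017689 + 0.058564 + 0.031329 = 0.107582.
  gamma(0) = 4 * (1 + 0.107582) = 4 * 1.107582 = 4.430328, which rounds to 4.4303.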